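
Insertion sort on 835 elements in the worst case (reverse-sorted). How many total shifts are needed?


In the worst case (reverse-sorted), each element shifts past all previous:
  Element 1: 1 shifts
  Element 2: 2 shifts
  Element 3: 3 shifts
  Element 4: 4 shifts
  Element 5: 5 shifts
  ...
  Element 834: 834 shifts
Total = 1 + 2 + ... + 834
= 835*(835-1)/2 = 348195


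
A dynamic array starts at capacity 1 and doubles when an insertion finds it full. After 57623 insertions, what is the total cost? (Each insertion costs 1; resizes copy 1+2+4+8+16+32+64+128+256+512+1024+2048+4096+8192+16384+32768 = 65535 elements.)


Insertion cost: 57623 (one per element)
Resizes occur just before inserting elements 2, 3, 5, 9, ...
Elements copied at each resize: 1 + 2 + 4 + 8 + 16 + 32 + 64 + 128 + 256 + 512 + 1024 + 2048 + 4096 + 8192 + 16384 + 32768
Sum of copies = 65535 (geometric series: 2^k - 1)
Total = 57623 + 65535 = 123158


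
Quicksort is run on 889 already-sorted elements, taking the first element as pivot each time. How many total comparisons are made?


Sum of comparisons per partition:
888 + 887 + ... + 1 + 0
= 889 * (889 - 1) / 2
= 889 * 888 / 2
= 394716


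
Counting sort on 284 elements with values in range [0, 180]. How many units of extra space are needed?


Output array size: 284 (to store sorted result)
Count array size: 181 (one slot per possible value, range 0 to 180)
Total extra space = 284 + 181 = 465


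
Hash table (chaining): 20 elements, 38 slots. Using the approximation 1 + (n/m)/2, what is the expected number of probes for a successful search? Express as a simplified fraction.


Computing expected probes:
alpha = 20/38
= 1 + alpha/2
= 1 + 20/(2*38)
= (2*38 + 20) / (2*38)
= 96/76 = 24/19


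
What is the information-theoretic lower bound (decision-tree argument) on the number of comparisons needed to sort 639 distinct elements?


A binary decision tree of height h has at most 2^h leaves and needs at least n! of them, so h >= ceil(log2(n!)).
639! is far too large to multiply out, so use Stirling's series:
  ln(n!) ~ n ln n - n + (1/2) ln(2 pi n) + 1/(12n)  (error below 1/(360 n^3), negligible here)
  ln(639) = 6.4599045
  n ln n = 639 * 6.4599045 = 4127.8790
  (1/2) ln(2 pi * 639) = (1/2) ln(4014.9554) = 4.1489
  1/(12*639) = 0.0001
  ln(639!) ~ 4127.8790 - 639 + 4.1489 + 0.0001 = 3493.0280
Convert to base 2: log2(639!) = 3493.0280 / ln 2 = 3493.0280 / 0.69314718 = 5039.3742
ceil(5039.3742) = 5040


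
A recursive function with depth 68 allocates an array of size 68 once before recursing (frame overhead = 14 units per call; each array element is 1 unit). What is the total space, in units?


Array allocation: 68 units (allocated once)
Stack frames: 68 deep * 14 per frame = 952 units
Total = 68 + 952 = 1020


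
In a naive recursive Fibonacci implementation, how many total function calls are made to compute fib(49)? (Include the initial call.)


Let C(m) = total calls to evaluate fib(m). Then C(0)=C(1)=1, and
C(m) = 1 + C(m-1) + C(m-2) for m >= 2.
Build the table (each entry = 1 + previous two):
  C(0) = 1
  C(1) = 1
  C(2) = 1 + 1 + 1 = 3
  C(3) = 1 + 3 + 1 = 5
  C(4) = 1 + 5 + 3 = 9
  C(5) = 1 + 9 + 5 = 15
  C(6) = 1 + 15 + 9 = 25
  C(7) = 1 + 25 + 15 = 41
  C(8) = 1 + 41 + 25 = 67
  C(9) = 1 + 67 + 41 = 109
  C(10) = 1 + 109 + 67 = 177
  C(11) = 1 + 177 + 109 = 287
  C(12) = 1 + 287 + 177 = 465
  C(13) = 1 + 465 + 287 = 753
  C(14) = 1 + 753 + 465 = 1219
  C(15) = 1 + 1219 + 753 = 1973
  C(16) = 1 + 1973 + 1219 = 3193
  C(17) = 1 + 3193 + 1973 = 5167
  C(18) = 1 + 5167 + 3193 = 8361
  C(19) = 1 + 8361 + 5167 = 13529
  C(20) = 1 + 13529 + 8361 = 21891
  C(21) = 1 + 21891 + 13529 = 35421
  C(22) = 1 + 35421 + 21891 = 57313
  C(23) = 1 + 57313 + 35421 = 92735
  C(24) = 1 + 92735 + 57313 = 150049
  C(25) = 1 + 150049 + 92735 = 242785
  C(26) = 1 + 242785 + 150049 = 392835
  C(27) = 1 + 392835 + 242785 = 635621
  C(28) = 1 + 635621 + 392835 = 1028457
  C(29) = 1 + 1028457 + 635621 = 1664079
  C(30) = 1 + 1664079 + 1028457 = 2692537
  C(31) = 1 + 2692537 + 1664079 = 4356617
  C(32) = 1 + 4356617 + 2692537 = 7049155
  C(33) = 1 + 7049155 + 4356617 = 11405773
  C(34) = 1 + 11405773 + 7049155 = 18454929
  C(35) = 1 + 18454929 + 11405773 = 29860703
  C(36) = 1 + 29860703 + 18454929 = 48315633
  C(37) = 1 + 48315633 + 29860703 = 78176337
  C(38) = 1 + 78176337 + 48315633 = 126491971
  C(39) = 1 + 126491971 + 78176337 = 204668309
  C(40) = 1 + 204668309 + 126491971 = 331160281
  C(41) = 1 + 331160281 + 204668309 = 535828591
  C(42) = 1 + 535828591 + 331160281 = 866988873
  C(43) = 1 + 866988873 + 535828591 = 1402817465
  C(44) = 1 + 1402817465 + 866988873 = 2269806339
  C(45) = 1 + 2269806339 + 1402817465 = 3672623805
  C(46) = 1 + 3672623805 + 2269806339 = 5942430145
  C(47) = 1 + 5942430145 + 3672623805 = 9615053951
  C(48) = 1 + 9615053951 + 5942430145 = 15557484097
  C(49) = 1 + 15557484097 + 9615053951 = 25172538049
Total calls for fib(49) = 25172538049


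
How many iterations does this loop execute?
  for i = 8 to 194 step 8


The loop variable i takes values starting at 8 and increments by 8 each iteration.
Sequence: i = 8, 16, 24, 32, 40, 48, 56, 64, 72, ...
The upper bound 194 is inclusive, so the count is floor((last - first) / step) + 1:
floor((194 - 8) / 8) + 1 = floor(186/8) + 1 = 23 + 1 = 24


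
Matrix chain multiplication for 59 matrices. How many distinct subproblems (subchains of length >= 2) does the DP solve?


Subproblems are indexed by (i, j) where i < j.
Number of such pairs = n*(n-1)/2
= 59 * 58 / 2
= 1711


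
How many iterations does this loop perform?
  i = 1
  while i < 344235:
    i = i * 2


The loop variable doubles each iteration:
i = 1 -> 2 -> 4 -> 8 -> 16 -> 32 -> 64 -> 128 -> 256 -> 512 -> 1024 -> 2048 -> 4096 -> 8192 -> 16384 -> 32768 -> 65536 -> 131072 -> 262144 -> 524288 (stop, 524288 >= 344235)
Number of doublings = ceil(log2(344235)) = 19


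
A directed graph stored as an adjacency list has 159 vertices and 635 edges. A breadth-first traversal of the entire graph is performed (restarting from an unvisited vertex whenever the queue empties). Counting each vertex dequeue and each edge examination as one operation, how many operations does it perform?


A full BFS traversal dequeues each vertex once and examines each edge once.
Vertex visits: 159
Edge visits: 635
V + E = 159 + 635 = 794


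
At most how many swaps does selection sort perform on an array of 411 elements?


Each of the 410 passes places one element in its final position.
Pass 1: swap minimum into position 0
Pass 2: swap minimum of remaining into position 1
...
Pass 410: last two elements, one swap
Maximum swaps = 411 - 1 = 410


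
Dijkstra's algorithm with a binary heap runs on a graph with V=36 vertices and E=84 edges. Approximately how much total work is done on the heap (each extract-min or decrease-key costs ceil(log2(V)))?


Dijkstra with a binary heap: each vertex is extracted once, each edge may relax once.
Each heap operation costs O(log V).
V + E = 36 + 84 = 120
ceil(log2(36)) = 6 (since 2^5 = 32 < 36 <= 64 = 2^6)
Total heap work = (V+E) * ceil(log2(V)) = 120 * 6 = 720


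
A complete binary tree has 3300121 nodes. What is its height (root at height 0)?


In a complete binary tree, level k holds nodes 2^k .. 2^(k+1)-1 (1-indexed).
Height = floor(log2(n)) = floor(log2(3300121)) = 21
Check: 2^21 = 2097152 <= 3300121 < 4194304 = 2^22


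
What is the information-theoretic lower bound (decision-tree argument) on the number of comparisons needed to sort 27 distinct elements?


A binary decision tree of height h has at most 2^h leaves and needs at least n! of them, so h >= ceil(log2(n!)).
Compute 27! as a running product:
  x2 = 2, x3 = 6, x4 = 24, x5 = 120
  x6 = 720, x7 = 5040, x8 = 40320, x9 = 362880
  x10 = 3628800, x11 = 39916800, x12 = 479001600, x13 = 6227020800
  x14 = 87178291200, x15 = 1307674368000, x16 = 20922789888000, x17 = 355687428096000
  x18 = 6402373705728000, x19 = 121645100408832000, x20 = 2432902008176640000, x21 = 51090942171709440000
  x22 = 1124000727777607680000, x23 = 25852016738884976640000, x24 = 620448401733239439360000, x25 = 15511210043330985984000000
  x26 = 403291461126605635584000000, x27 = 10888869450418352160768000000
27! = 10888869450418352160768000000
Bracket between powers of 2:
  2^93 = 9903520314283042199192993792 < 10888869450418352160768000000 <= 19807040628566084398385987584 = 2^94
So ceil(log2(27!)) = 94


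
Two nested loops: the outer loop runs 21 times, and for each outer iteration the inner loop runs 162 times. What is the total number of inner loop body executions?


Outer loop: 21 iterations
Inner loop: 162 iterations per outer iteration
Total = 21 * 162 = 3402


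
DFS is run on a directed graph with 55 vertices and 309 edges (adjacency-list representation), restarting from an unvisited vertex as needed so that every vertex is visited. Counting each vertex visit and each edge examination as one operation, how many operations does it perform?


A full DFS traversal processes each vertex exactly once (push/pop on stack).
Each directed edge is examined once.
V = 55, E = 309
V + E = 364


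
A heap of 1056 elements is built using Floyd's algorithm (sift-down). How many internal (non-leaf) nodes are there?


Leaf nodes occupy roughly half the array.
Sift-down is called for each internal node, starting from the last one.
Internal nodes = floor(n/2) = floor(1056/2) = 528


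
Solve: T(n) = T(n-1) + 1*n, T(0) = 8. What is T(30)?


Expanding the recurrence:
T(30) = T(29) + 1*30
       = T(28) + 1*29 + 1*30
       ...
       = T(0) + 1*(1 + 2 + ... + 30)
       = 8 + 1 * 30*31/2
       = 8 + 1 * 465
       = 8 + 465 = 473


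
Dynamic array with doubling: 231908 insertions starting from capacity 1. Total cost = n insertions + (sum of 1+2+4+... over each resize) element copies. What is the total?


n = 231908
Insertion costs: 231908
Resizes copy 1, 2, 4, ... up to the largest power of 2 that is <= n-1 = 231907, i.e. 131072.
Copy costs = 1 + 2 + 4 + 8 + 16 + 32 + 64 + 128 + 256 + 512 + 1024 + 2048 + 4096 + 8192 + 16384 + 32768 + 65536 + 131072 = 262143
Total = 231908 + 262143 = 494051


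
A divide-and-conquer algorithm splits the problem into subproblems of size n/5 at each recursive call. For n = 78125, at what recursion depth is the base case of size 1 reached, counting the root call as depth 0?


At each depth, the problem size is divided by 5:
  Depth 0: problem size = 78125
  Depth 1: problem size = 15625
  Depth 2: problem size = 3125
  Depth 3: problem size = 625
  Depth 4: problem size = 125
  Depth 5: problem size = 25
  Depth 6: problem size = 5
  Depth 7: problem size = 1 (base case)
The base case is reached at depth log_5(78125) = 7 (the tree has 8 levels counting depth 0, but the depth asked for is 7).
Recursion depth = 7


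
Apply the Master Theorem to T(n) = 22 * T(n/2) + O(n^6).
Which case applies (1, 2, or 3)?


The Master Theorem: T(n) = a*T(n/b) + O(n^c)
  a = 22, b = 2, c = 6
log_b(a) = log_2(22) ~ 4.459
Compare b^c with a: 2^6 = 64 > 22, so c > log_b(a).
Since c > log_b(a), Case 3 applies.
T(n) = O(n^6)
Master Theorem case = 3


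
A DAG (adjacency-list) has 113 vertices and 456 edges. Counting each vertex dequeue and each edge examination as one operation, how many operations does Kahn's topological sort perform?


V = 113 (vertex processing)
E = 456 (edge processing)
V + E = 113 + 456 = 569


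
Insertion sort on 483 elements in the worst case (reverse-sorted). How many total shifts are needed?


In the worst case (reverse-sorted), each element shifts past all previous:
  Element 1: 1 shifts
  Element 2: 2 shifts
  Element 3: 3 shifts
  Element 4: 4 shifts
  Element 5: 5 shifts
  ...
  Element 482: 482 shifts
Total = 1 + 2 + ... + 482
= 483*(483-1)/2 = 116403


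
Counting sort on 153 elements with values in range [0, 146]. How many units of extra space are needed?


Output array size: 153 (to store sorted result)
Count array size: 147 (one slot per possible value, range 0 to 146)
Total extra space = 153 + 147 = 300


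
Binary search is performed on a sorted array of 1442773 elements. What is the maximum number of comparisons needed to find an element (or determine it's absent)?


Binary search halves the search space each comparison:
  Step 1: search space = 1442773 -> 721386
  Step 2: search space = 721386 -> 360693
  Step 3: search space = 360693 -> 180346
  Step 4: search space = 180346 -> 90173
  Step 5: search space = 90173 -> 45086
  Step 6: search space = 45086 -> 22543
  Step 7: search space = 22543 -> 11271
  Step 8: search space = 11271 -> 5635
  Step 9: search space = 5635 -> 2817
  Step 10: search space = 2817 -> 1408
  Step 11: search space = 1408 -> 704
  Step 12: search space = 704 -> 352
  Step 13: search space = 352 -> 176
  Step 14: search space = 176 -> 88
  Step 15: search space = 88 -> 44
  Step 16: search space = 44 -> 22
  Step 17: search space = 22 -> 11
  Step 18: search space = 11 -> 5
  Step 19: search space = 5 -> 2
  Step 20: search space = 2 -> 1
  Step 21: search space = 1 (final check)
Maximum comparisons = floor(log2(1442773)) + 1 = 20 + 1 = 21


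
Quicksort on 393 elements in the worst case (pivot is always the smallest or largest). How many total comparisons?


In the worst case, each partition step picks the worst pivot:
  Partition 1: 392 comparisons (n-1 elements to compare)
  Partition 2: 391 comparisons
  Partition 3: 390 comparisons
  Partition 4: 389 comparisons
  Partition 5: 388 comparisons
  ...
  Last partition: 0 comparisons
Total = (n-1) + (n-2) + ... + 1 + 0 = n*(n-1)/2
= 393*392/2 = 77028


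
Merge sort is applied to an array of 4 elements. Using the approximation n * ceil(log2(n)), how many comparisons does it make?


Merge sort divides the array into halves recursively.
Number of levels = ceil(log2(4)) = 2
At each level, approximately n = 4 comparisons are needed for merging.
Total comparisons ~ n * ceil(log2(n)) = 4 * 2 = 8


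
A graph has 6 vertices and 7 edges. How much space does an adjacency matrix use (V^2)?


Adjacency matrix: V x V grid of entries
Space = V^2 = 6^2 = 6 * 6 = 36


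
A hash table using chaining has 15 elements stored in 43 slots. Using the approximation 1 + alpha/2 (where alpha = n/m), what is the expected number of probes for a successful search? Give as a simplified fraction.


Load factor alpha = n/m = 15/43
Expected probes = 1 + alpha/2 = 1 + 15/(2*43)
= 1 + 15/86
= 86/86 + 15/86
= 101/86


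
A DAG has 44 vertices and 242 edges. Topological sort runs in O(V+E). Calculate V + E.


V = 44 (vertex processing)
E = 242 (edge processing)
V + E = 44 + 242 = 286


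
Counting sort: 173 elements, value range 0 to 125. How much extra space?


n = 173 (output array)
k = 126 (count array for 126 distinct values)
Extra space = 173 + 126 = 299


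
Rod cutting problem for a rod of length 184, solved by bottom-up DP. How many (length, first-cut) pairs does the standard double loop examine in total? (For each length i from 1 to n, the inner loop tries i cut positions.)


For each subproblem length i = 1..184, the inner loop considers i possible first cuts.
Total = 1 + 2 + ... + 184
= 184*(184+1)/2
= 184*185/2 = 17020


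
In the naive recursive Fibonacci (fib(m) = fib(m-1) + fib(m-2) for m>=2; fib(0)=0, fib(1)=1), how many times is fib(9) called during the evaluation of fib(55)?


Let N(m) = number of times fib(m) is called while evaluating fib(55).
N(55) = 1 (the initial call).
N(54) = 1 (only fib(55) calls it).
For 1 <= m <= 53: fib(m) is called by fib(m+1) and fib(m+2), so
  N(m) = N(m+1) + N(m+2).
fib(0) is called only by fib(2), so N(0) = N(2).
Walk down from m=55:
  N(55)=1, N(54)=1, N(53)=2, N(52)=3, N(51)=5, N(50)=8, N(49)=13, N(48)=21, N(47)=34, N(46)=55, N(45)=89, N(44)=144, N(43)=233, N(42)=377, N(41)=610, N(40)=987, N(39)=1597, N(38)=2584, N(37)=4181, N(36)=6765, N(35)=10946, N(34)=17711, N(33)=28657, N(32)=46368, N(31)=75025, N(30)=121393, N(29)=196418, N(28)=317811, N(27)=514229, N(26)=832040, N(25)=1346269, N(24)=2178309, N(23)=3524578, N(22)=5702887, N(21)=9227465, N(20)=14930352, N(19)=24157817, N(18)=39088169, N(17)=63245986, N(16)=102334155, N(15)=165580141, N(14)=267914296, N(13)=433494437, N(12)=701408733, N(11)=1134903170, N(10)=1836311903, N(9)=2971215073
N(9) = 2971215073


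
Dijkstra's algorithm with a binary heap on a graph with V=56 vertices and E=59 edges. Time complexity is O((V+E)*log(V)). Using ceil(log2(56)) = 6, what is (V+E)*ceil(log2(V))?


Dijkstra with a binary heap: each vertex is extracted once, each edge may relax once.
Each heap operation costs O(log V).
V + E = 56 + 59 = 115
ceil(log2(56)) = 6 (since 2^5 = 32 < 56 <= 64 = 2^6)
Total heap work = (V+E) * ceil(log2(V)) = 115 * 6 = 690


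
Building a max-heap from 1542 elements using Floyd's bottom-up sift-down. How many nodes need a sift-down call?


In a heap of 1542 elements (0-indexed array):
  Last element index: 1541
  Parent of last element: floor((1541 - 1) / 2) = 770
  Internal nodes: indices 0 to 770
  Count = floor(1542/2) = 771


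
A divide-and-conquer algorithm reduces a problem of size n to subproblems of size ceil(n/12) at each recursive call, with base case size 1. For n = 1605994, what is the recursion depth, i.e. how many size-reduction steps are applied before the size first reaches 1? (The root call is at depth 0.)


Each step divides the size by 12 (rounding up); after k steps the size is ceil(n/12^k), which equals 1 exactly when 12^k >= n.
So the depth is the smallest k with 12^k >= 1605994, i.e. ceil(log_12(1605994)).
12^5 = 248832 < 1605994 <= 2985984 = 12^6
Recursion depth = 6


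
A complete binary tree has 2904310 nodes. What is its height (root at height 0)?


In a complete binary tree, level k holds nodes 2^k .. 2^(k+1)-1 (1-indexed).
Height = floor(log2(n)) = floor(log2(2904310)) = 21
Check: 2^21 = 2097152 <= 2904310 < 4194304 = 2^22


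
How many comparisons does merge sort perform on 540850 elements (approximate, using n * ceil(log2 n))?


Recursion depth: ceil(log2(540850)) = 20
Each recursion level merges n = 540850 elements
Total = 540850 * 20 = 10817000


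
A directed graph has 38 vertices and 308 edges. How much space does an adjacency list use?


Adjacency list: one list head per vertex + one entry per edge
Vertex heads: 38
Edge entries: 308
Total = 38 + 308 = 346


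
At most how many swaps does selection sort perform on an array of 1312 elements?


Each of the 1311 passes places one element in its final position.
Pass 1: swap minimum into position 0
Pass 2: swap minimum of remaining into position 1
...
Pass 1311: last two elements, one swap
Maximum swaps = 1312 - 1 = 1311


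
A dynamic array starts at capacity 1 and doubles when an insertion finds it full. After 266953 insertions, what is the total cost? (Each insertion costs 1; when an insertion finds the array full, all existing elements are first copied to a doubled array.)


Insertion cost: 266953 (one per element)
Resizes occur just before inserting elements 2, 3, 5, 9, ...
Elements copied at each resize: 1 + 2 + 4 + 8 + 16 + 32 + 64 + 128 + 256 + 512 + 1024 + 2048 + 4096 + 8192 + 16384 + 32768 + 65536 + 131072 + 262144
Sum of copies = 524287 (geometric series: 2^k - 1)
Total = 266953 + 524287 = 791240


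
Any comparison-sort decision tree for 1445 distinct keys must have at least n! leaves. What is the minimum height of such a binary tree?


A binary decision tree of height h has at most 2^h leaves and needs at least n! of them, so h >= ceil(log2(n!)).
1445! is far too large to multiply out, so use Stirling's series:
  ln(n!) ~ n ln n - n + (1/2) ln(2 pi n) + 1/(12n)  (error below 1/(360 n^3), negligible here)
  ln(1445) = 7.2758646
  n ln n = 1445 * 7.2758646 = 10513.6243
  (1/2) ln(2 pi * 1445) = (1/2) ln(9079.2028) = 4.5569
  1/(12*1445) = 0.0001
  ln(1445!) ~ 10513.6243 - 1445 + 4.5569 + 0.0001 = 9073.1813
Convert to base 2: log2(1445!) = 9073.1813 / ln 2 = 9073.1813 / 0.69314718 = 13089.8337
ceil(13089.8337) = 13090


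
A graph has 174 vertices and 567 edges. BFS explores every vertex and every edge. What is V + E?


A full BFS traversal dequeues each vertex once and examines each edge once.
Vertex visits: 174
Edge visits: 567
V + E = 174 + 567 = 741


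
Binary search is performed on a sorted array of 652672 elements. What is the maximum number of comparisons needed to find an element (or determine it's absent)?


Binary search halves the search space each comparison:
  Step 1: search space = 652672 -> 326336
  Step 2: search space = 326336 -> 163168
  Step 3: search space = 163168 -> 81584
  Step 4: search space = 81584 -> 40792
  Step 5: search space = 40792 -> 20396
  Step 6: search space = 20396 -> 10198
  Step 7: search space = 10198 -> 5099
  Step 8: search space = 5099 -> 2549
  Step 9: search space = 2549 -> 1274
  Step 10: search space = 1274 -> 637
  Step 11: search space = 637 -> 318
  Step 12: search space = 318 -> 159
  Step 13: search space = 159 -> 79
  Step 14: search space = 79 -> 39
  Step 15: search space = 39 -> 19
  Step 16: search space = 19 -> 9
  Step 17: search space = 9 -> 4
  Step 18: search space = 4 -> 2
  Step 19: search space = 2 -> 1
  Step 20: search space = 1 (final check)
Maximum comparisons = floor(log2(652672)) + 1 = 19 + 1 = 20


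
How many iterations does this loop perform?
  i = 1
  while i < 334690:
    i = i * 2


The loop variable doubles each iteration:
i = 1 -> 2 -> 4 -> 8 -> 16 -> 32 -> 64 -> 128 -> 256 -> 512 -> 1024 -> 2048 -> 4096 -> 8192 -> 16384 -> 32768 -> 65536 -> 131072 -> 262144 -> 524288 (stop, 524288 >= 334690)
Number of doublings = ceil(log2(334690)) = 19


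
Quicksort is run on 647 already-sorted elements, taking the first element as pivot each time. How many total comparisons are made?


Sum of comparisons per partition:
646 + 645 + ... + 1 + 0
= 647 * (647 - 1) / 2
= 647 * 646 / 2
= 208981


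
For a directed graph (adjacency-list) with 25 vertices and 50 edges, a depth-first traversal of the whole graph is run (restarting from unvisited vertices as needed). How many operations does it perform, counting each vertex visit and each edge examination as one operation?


A full DFS traversal visits each vertex once and examines each edge once.
V = 25
E = 50
Sum = 25 + 50 = 75


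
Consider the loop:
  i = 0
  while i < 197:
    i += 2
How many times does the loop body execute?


Starting at i = 0, each iteration adds 2.
Iterations until i >= 197:
  Iteration 1: i = 0 -> i = 2
  Iteration 2: i = 2 -> i = 4
  Iteration 3: i = 4 -> i = 6
  Iteration 4: i = 6 -> i = 8
  Iteration 5: i = 8 -> i = 10
  Iteration 6: i = 10 -> i = 12
  Iteration 7: i = 12 -> i = 14
  Iteration 8: i = 14 -> i = 16
  ... continuing ...
Total iterations = ceil(197/2) = 99


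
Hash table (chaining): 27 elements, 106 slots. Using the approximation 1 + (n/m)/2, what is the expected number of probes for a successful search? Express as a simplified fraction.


Computing expected probes:
alpha = 27/106
= 1 + alpha/2
= 1 + 27/(2*106)
= (2*106 + 27) / (2*106)
= 239/212


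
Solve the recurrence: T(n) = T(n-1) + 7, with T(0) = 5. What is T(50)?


Unrolling the recurrence:
T(50) = T(49) + 7
       = T(48) + 7 + 7
       = T(47) + 7*3
       ...
       = T(0) + 7*50
       = 5 + 350 = 355


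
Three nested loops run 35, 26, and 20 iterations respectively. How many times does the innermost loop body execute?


Loop 1 (outermost): 35 iterations
Loop 2 (middle): 26 iterations per outer
Loop 3 (innermost): 20 iterations per middle
Total = 35 * 26 * 20 = 18200


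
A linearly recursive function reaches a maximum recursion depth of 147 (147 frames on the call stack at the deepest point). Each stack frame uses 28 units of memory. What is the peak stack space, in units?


Maximum recursion depth = 147 frames
Memory per frame = 28 units
Total stack space = depth * frame_size
= 147 * 28 = 4116


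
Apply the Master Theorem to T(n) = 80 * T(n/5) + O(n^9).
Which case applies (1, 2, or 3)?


The Master Theorem: T(n) = a*T(n/b) + O(n^c)
  a = 80, b = 5, c = 9
log_b(a) = log_5(80) ~ 2.723
Compare b^c with a: 5^9 = 1953125 > 80, so c > log_b(a).
Since c > log_b(a), Case 3 applies.
T(n) = O(n^9)
Master Theorem case = 3


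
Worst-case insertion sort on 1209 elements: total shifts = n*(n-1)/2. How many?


Sum of shifts = 1 + 2 + 3 + ... + 1208
= 1209 * 1208 / 2
= 1460472 / 2
= 730236


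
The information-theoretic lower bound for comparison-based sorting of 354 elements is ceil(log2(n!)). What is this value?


A binary decision tree of height h has at most 2^h leaves and needs at least n! of them, so h >= ceil(log2(n!)).
354! is far too large to multiply out, so use Stirling's series:
  ln(n!) ~ n ln n - n + (1/2) ln(2 pi n) + 1/(12n)  (error below 1/(360 n^3), negligible here)
  ln(354) = 5.8692969
  n ln n = 354 * 5.8692969 = 2077.7311
  (1/2) ln(2 pi * 354) = (1/2) ln(2224.2476) = 3.8536
  1/(12*354) = 0.0002
  ln(354!) ~ 2077.7311 - 354 + 3.8536 + 0.0002 = 1727.5849
Convert to base 2: log2(354!) = 1727.5849 / ln 2 = 1727.5849 / 0.69314718 = 2492.3782
ceil(2492.3782) = 2493


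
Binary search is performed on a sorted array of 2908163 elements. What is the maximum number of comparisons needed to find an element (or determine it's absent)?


Binary search halves the search space each comparison:
  Step 1: search space = 2908163 -> 1454081
  Step 2: search space = 1454081 -> 727040
  Step 3: search space = 727040 -> 363520
  Step 4: search space = 363520 -> 181760
  Step 5: search space = 181760 -> 90880
  Step 6: search space = 90880 -> 45440
  Step 7: search space = 45440 -> 22720
  Step 8: search space = 22720 -> 11360
  Step 9: search space = 11360 -> 5680
  Step 10: search space = 5680 -> 2840
  Step 11: search space = 2840 -> 1420
  Step 12: search space = 1420 -> 710
  Step 13: search space = 710 -> 355
  Step 14: search space = 355 -> 177
  Step 15: search space = 177 -> 88
  Step 16: search space = 88 -> 44
  Step 17: search space = 44 -> 22
  Step 18: search space = 22 -> 11
  Step 19: search space = 11 -> 5
  Step 20: search space = 5 -> 2
  Step 21: search space = 2 -> 1
  Step 22: search space = 1 (final check)
Maximum comparisons = floor(log2(2908163)) + 1 = 21 + 1 = 22


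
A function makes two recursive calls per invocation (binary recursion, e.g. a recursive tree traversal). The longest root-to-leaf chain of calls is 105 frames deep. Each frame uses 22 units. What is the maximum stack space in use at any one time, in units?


Binary recursion: the two calls run one after the other, so only one root-to-leaf chain of frames is on the stack at a time.
Maximum depth (longest chain) = 105 frames
Each frame = 22 units
Max stack space = 105 * 22 = 2310


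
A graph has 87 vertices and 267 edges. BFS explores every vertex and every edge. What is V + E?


A full BFS traversal dequeues each vertex once and examines each edge once.
Vertex visits: 87
Edge visits: 267
V + E = 87 + 267 = 354


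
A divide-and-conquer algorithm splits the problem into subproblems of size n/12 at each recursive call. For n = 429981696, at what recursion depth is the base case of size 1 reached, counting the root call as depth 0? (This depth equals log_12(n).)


At each depth, the problem size is divided by 12:
  Depth 0: problem size = 429981696
  Depth 1: problem size = 35831808
  Depth 2: problem size = 2985984
  Depth 3: problem size = 248832
  Depth 4: problem size = 20736
  Depth 5: problem size = 1728
  Depth 6: problem size = 144
  Depth 7: problem size = 12
  Depth 8: problem size = 1 (base case)
The base case is reached at depth log_12(429981696) = 8 (the tree has 9 levels counting depth 0, but the depth asked for is 8).
Recursion depth = 8


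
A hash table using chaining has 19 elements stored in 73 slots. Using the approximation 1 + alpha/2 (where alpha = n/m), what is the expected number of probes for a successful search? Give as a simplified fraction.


Load factor alpha = n/m = 19/73
Expected probes = 1 + alpha/2 = 1 + 19/(2*73)
= 1 + 19/146
= 146/146 + 19/146
= 165/146


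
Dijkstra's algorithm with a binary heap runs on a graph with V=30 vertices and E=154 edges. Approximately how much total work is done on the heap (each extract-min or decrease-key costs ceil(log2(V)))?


Dijkstra with a binary heap: each vertex is extracted once, each edge may relax once.
Each heap operation costs O(log V).
V + E = 30 + 154 = 184
ceil(log2(30)) = 5 (since 2^4 = 16 < 30 <= 32 = 2^5)
Total heap work = (V+E) * ceil(log2(V)) = 184 * 5 = 920


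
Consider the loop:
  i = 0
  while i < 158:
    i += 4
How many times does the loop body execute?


Starting at i = 0, each iteration adds 4.
Iterations until i >= 158:
  Iteration 1: i = 0 -> i = 4
  Iteration 2: i = 4 -> i = 8
  Iteration 3: i = 8 -> i = 12
  Iteration 4: i = 12 -> i = 16
  Iteration 5: i = 16 -> i = 20
  Iteration 6: i = 20 -> i = 24
  Iteration 7: i = 24 -> i = 28
  Iteration 8: i = 28 -> i = 32
  ... continuing ...
Total iterations = ceil(158/4) = 40


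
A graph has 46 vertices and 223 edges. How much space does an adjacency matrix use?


Adjacency matrix: V x V grid of entries
Space = V^2 = 46^2 = 46 * 46 = 2116


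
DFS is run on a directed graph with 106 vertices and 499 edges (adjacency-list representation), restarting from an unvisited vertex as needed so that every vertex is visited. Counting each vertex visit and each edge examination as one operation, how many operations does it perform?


A full DFS traversal processes each vertex exactly once (push/pop on stack).
Each directed edge is examined once.
V = 106, E = 499
V + E = 605


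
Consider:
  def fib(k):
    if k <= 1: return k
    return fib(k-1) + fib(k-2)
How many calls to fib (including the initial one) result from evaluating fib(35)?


Let C(m) = total calls to evaluate fib(m). Then C(0)=C(1)=1, and
C(m) = 1 + C(m-1) + C(m-2) for m >= 2.
Build the table (each entry = 1 + previous two):
  C(0) = 1
  C(1) = 1
  C(2) = 1 + 1 + 1 = 3
  C(3) = 1 + 3 + 1 = 5
  C(4) = 1 + 5 + 3 = 9
  C(5) = 1 + 9 + 5 = 15
  C(6) = 1 + 15 + 9 = 25
  C(7) = 1 + 25 + 15 = 41
  C(8) = 1 + 41 + 25 = 67
  C(9) = 1 + 67 + 41 = 109
  C(10) = 1 + 109 + 67 = 177
  C(11) = 1 + 177 + 109 = 287
  C(12) = 1 + 287 + 177 = 465
  C(13) = 1 + 465 + 287 = 753
  C(14) = 1 + 753 + 465 = 1219
  C(15) = 1 + 1219 + 753 = 1973
  C(16) = 1 + 1973 + 1219 = 3193
  C(17) = 1 + 3193 + 1973 = 5167
  C(18) = 1 + 5167 + 3193 = 8361
  C(19) = 1 + 8361 + 5167 = 13529
  C(20) = 1 + 13529 + 8361 = 21891
  C(21) = 1 + 21891 + 13529 = 35421
  C(22) = 1 + 35421 + 21891 = 57313
  C(23) = 1 + 57313 + 35421 = 92735
  C(24) = 1 + 92735 + 57313 = 150049
  C(25) = 1 + 150049 + 92735 = 242785
  C(26) = 1 + 242785 + 150049 = 392835
  C(27) = 1 + 392835 + 242785 = 635621
  C(28) = 1 + 635621 + 392835 = 1028457
  C(29) = 1 + 1028457 + 635621 = 1664079
  C(30) = 1 + 1664079 + 1028457 = 2692537
  C(31) = 1 + 2692537 + 1664079 = 4356617
  C(32) = 1 + 4356617 + 2692537 = 7049155
  C(33) = 1 + 7049155 + 4356617 = 11405773
  C(34) = 1 + 11405773 + 7049155 = 18454929
  C(35) = 1 + 18454929 + 11405773 = 29860703
Total calls for fib(35) = 29860703


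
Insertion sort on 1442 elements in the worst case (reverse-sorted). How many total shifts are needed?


In the worst case (reverse-sorted), each element shifts past all previous:
  Element 1: 1 shifts
  Element 2: 2 shifts
  Element 3: 3 shifts
  Element 4: 4 shifts
  Element 5: 5 shifts
  ...
  Element 1441: 1441 shifts
Total = 1 + 2 + ... + 1441
= 1442*(1442-1)/2 = 1038961


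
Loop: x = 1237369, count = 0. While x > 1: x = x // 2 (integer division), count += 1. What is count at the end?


The variable x halves each step:
x = 1237369 -> 618684 -> 309342 -> 154671 -> 77335 -> 38667 -> 19333 -> 9666 -> 4833 -> 2416 -> 1208 -> 604 -> 302 -> 151 -> 75 -> 37 -> 18 -> 9 -> 4 -> 2 -> 1
Number of halvings = floor(log2(1237369)) = 20


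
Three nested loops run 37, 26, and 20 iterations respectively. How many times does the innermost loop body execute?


Loop 1 (outermost): 37 iterations
Loop 2 (middle): 26 iterations per outer
Loop 3 (innermost): 20 iterations per middle
Total = 37 * 26 * 20 = 19240


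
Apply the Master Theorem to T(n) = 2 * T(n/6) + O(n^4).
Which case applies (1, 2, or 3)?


The Master Theorem: T(n) = a*T(n/b) + O(n^c)
  a = 2, b = 6, c = 4
log_b(a) = log_6(2) ~ 0.387
Compare b^c with a: 6^4 = 1296 > 2, so c > log_b(a).
Since c > log_b(a), Case 3 applies.
T(n) = O(n^4)
Master Theorem case = 3


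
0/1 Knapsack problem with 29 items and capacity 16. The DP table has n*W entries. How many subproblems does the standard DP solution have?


The DP table is indexed by (item, capacity).
Rows: 29 items
Columns: 16 capacity values (1 to W)
Total subproblems = 29 * 16 = 464


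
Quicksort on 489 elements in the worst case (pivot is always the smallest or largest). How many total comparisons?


In the worst case, each partition step picks the worst pivot:
  Partition 1: 488 comparisons (n-1 elements to compare)
  Partition 2: 487 comparisons
  Partition 3: 486 comparisons
  Partition 4: 485 comparisons
  Partition 5: 484 comparisons
  ...
  Last partition: 0 comparisons
Total = (n-1) + (n-2) + ... + 1 + 0 = n*(n-1)/2
= 489*488/2 = 119316


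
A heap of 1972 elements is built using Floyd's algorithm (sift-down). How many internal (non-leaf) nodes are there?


Leaf nodes occupy roughly half the array.
Sift-down is called for each internal node, starting from the last one.
Internal nodes = floor(n/2) = floor(1972/2) = 986


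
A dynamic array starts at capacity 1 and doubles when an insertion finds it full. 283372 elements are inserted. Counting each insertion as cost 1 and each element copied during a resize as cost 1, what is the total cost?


n = 283372
Insertion costs: 283372
Resizes copy 1, 2, 4, ... up to the largest power of 2 that is <= n-1 = 283371, i.e. 262144.
Copy costs = 1 + 2 + 4 + 8 + 16 + 32 + 64 + 128 + 256 + 512 + 1024 + 2048 + 4096 + 8192 + 16384 + 32768 + 65536 + 131072 + 262144 = 524287
Total = 283372 + 524287 = 807659


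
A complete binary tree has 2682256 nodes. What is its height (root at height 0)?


In a complete binary tree, level k holds nodes 2^k .. 2^(k+1)-1 (1-indexed).
Height = floor(log2(n)) = floor(log2(2682256)) = 21
Check: 2^21 = 2097152 <= 2682256 < 4194304 = 2^22


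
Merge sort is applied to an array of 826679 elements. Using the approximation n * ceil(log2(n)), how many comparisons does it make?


Merge sort divides the array into halves recursively.
Number of levels = ceil(log2(826679)) = 20
At each level, approximately n = 826679 comparisons are needed for merging.
Total comparisons ~ n * ceil(log2(n)) = 826679 * 20 = 16533580


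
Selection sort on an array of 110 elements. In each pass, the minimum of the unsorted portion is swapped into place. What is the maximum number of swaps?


Selection sort performs one swap per pass:
  Pass 1: find min in positions 0 to 109, swap with position 0
  Pass 2: find min in positions 1 to 109, swap with position 1
  Pass 3: find min in positions 2 to 109, swap with position 2
  Pass 4: find min in positions 3 to 109, swap with position 3
  Pass 5: find min in positions 4 to 109, swap with position 4
  ... (104 more passes)
Total passes (and swaps) = n - 1 = 110 - 1 = 109


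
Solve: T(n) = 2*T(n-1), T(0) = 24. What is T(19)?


Unrolling:
T(19) = 2*T(18) = 2^2*T(17) = ... = 2^19*T(0)
= 2^19 * 24
= 524288 * 24 = 12582912


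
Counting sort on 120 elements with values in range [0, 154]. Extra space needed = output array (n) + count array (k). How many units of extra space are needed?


Output array size: 120 (to store sorted result)
Count array size: 155 (one slot per possible value, range 0 to 154)
Total extra space = 120 + 155 = 275


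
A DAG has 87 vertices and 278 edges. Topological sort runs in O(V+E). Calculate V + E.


V = 87 (vertex processing)
E = 278 (edge processing)
V + E = 87 + 278 = 365


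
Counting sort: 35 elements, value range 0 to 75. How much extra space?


n = 35 (output array)
k = 76 (count array for 76 distinct values)
Extra space = 35 + 76 = 111


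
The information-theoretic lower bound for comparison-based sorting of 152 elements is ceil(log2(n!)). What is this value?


A binary decision tree of height h has at most 2^h leaves and needs at least n! of them, so h >= ceil(log2(n!)).
152! is far too large to multiply out, so use Stirling's series:
  ln(n!) ~ n ln n - n + (1/2) ln(2 pi n) + 1/(12n)  (error below 1/(360 n^3), negligible here)
  ln(152) = 5.0238805
  n ln n = 152 * 5.0238805 = 763.6298
  (1/2) ln(2 pi * 152) = (1/2) ln(955.0442) = 3.4309
  1/(12*152) = 0.0005
  ln(152!) ~ 763.6298 - 152 + 3.4309 + 0.0005 = 615.0612
Convert to base 2: log2(152!) = 615.0612 / ln 2 = 615.0612 / 0.69314718 = 887.3457
ceil(887.3457) = 888


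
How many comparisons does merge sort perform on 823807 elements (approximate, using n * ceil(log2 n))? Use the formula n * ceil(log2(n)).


Recursion depth: ceil(log2(823807)) = 20
Each recursion level merges n = 823807 elements
Total = 823807 * 20 = 16476140


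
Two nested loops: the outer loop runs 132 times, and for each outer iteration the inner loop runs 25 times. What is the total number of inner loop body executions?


Outer loop: 132 iterations
Inner loop: 25 iterations per outer iteration
Total = 132 * 25 = 3300


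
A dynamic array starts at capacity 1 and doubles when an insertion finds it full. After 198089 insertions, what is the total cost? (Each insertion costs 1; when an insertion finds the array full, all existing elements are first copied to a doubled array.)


Insertion cost: 198089 (one per element)
Resizes occur just before inserting elements 2, 3, 5, 9, ...
Elements copied at each resize: 1 + 2 + 4 + 8 + 16 + 32 + 64 + 128 + 256 + 512 + 1024 + 2048 + 4096 + 8192 + 16384 + 32768 + 65536 + 131072
Sum of copies = 262143 (geometric series: 2^k - 1)
Total = 198089 + 262143 = 460232


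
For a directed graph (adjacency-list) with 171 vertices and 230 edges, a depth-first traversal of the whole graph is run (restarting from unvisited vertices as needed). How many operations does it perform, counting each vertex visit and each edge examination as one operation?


A full DFS traversal visits each vertex once and examines each edge once.
V = 171
E = 230
Sum = 171 + 230 = 401


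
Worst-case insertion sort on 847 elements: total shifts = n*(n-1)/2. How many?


Sum of shifts = 1 + 2 + 3 + ... + 846
= 847 * 846 / 2
= 716562 / 2
= 358281


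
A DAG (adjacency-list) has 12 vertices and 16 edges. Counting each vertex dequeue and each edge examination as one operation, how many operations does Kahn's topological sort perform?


V = 12 (vertex processing)
E = 16 (edge processing)
V + E = 12 + 16 = 28


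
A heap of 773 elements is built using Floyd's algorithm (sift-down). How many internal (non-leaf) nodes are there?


Leaf nodes occupy roughly half the array.
Sift-down is called for each internal node, starting from the last one.
Internal nodes = floor(n/2) = floor(773/2) = 386


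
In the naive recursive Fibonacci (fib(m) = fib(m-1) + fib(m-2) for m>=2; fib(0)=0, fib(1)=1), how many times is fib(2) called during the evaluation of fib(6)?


Let N(m) = number of times fib(m) is called while evaluating fib(6).
N(6) = 1 (the initial call).
N(5) = 1 (only fib(6) calls it).
For 1 <= m <= 4: fib(m) is called by fib(m+1) and fib(m+2), so
  N(m) = N(m+1) + N(m+2).
fib(0) is called only by fib(2), so N(0) = N(2).
Walk down from m=6:
  N(6)=1, N(5)=1, N(4)=2, N(3)=3, N(2)=5
N(2) = 5


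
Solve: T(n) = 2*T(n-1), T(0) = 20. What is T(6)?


Unrolling:
T(6) = 2*T(5) = 2^2*T(4) = ... = 2^6*T(0)
= 2^6 * 20
= 64 * 20 = 1280


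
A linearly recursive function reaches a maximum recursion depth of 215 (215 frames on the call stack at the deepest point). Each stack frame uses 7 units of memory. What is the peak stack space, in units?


Maximum recursion depth = 215 frames
Memory per frame = 7 units
Total stack space = depth * frame_size
= 215 * 7 = 1505
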